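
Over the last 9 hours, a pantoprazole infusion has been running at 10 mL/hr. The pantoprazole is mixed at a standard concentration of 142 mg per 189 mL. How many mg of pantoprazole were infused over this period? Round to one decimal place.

Concentration = 142 mg ÷ 189 mL = 0.7513228 mg/mL
Drug rate = 10 mL/hr × 0.7513228 mg/mL = 7.513228 mg/hr
Total = 7.513228 mg/hr × 9 hr = 67.61905 mg

67.6 mg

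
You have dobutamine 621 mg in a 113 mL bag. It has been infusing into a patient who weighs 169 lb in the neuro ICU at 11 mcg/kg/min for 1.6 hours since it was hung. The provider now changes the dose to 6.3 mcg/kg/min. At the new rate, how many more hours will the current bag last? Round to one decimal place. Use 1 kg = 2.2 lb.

Initial rate:
Weight = 169 lb ÷ 2.2 lb/kg = 76.81818 kg
Dose = 11 mcg/kg/min × 76.81818 kg = 845 mcg/min
845 mcg/min × 60 min/hr = 50700 mcg/hr
Concentration = 621 mg ÷ 113 mL = 5.495575 mg/mL = 5495.575 mcg/mL
Rate = 50700 mcg/hr ÷ 5495.575 mcg/mL = 9.225604 mL/hr
Volume infused so far = 9.225604 mL/hr × 1.6 hr = 14.76097 mL
Volume remaining = 113 − 14.76097 = 98.23903 mL
New rate:
Dose = 6.3 mcg/kg/min × 76.81818 kg = 483.9545 mcg/min
483.9545 mcg/min × 60 min/hr = 29037.27 mcg/hr
Rate = 29037.27 mcg/hr ÷ 5495.575 mcg/mL = 5.283755 mL/hr
Time remaining = 98.23903 mL ÷ 5.283755 mL/hr = 18.59266 hr

18.6 hours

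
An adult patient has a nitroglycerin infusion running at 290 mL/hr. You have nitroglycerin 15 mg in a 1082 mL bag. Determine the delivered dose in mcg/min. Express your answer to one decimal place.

67.0 mcg/min

Concentration = 15 mg ÷ 1082 mL = 0.01386322 mg/mL = 13.86322 mcg/mL
Drug rate = 290 mL/hr × 13.86322 mcg/mL = 4020.333 mcg/hr
4020.333 mcg/hr ÷ 60 min/hr = 67.00555 mcg/min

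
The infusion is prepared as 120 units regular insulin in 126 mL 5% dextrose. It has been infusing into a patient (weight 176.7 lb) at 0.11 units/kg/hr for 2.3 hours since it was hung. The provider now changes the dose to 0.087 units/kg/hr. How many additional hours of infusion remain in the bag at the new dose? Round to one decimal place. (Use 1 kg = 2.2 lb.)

Initial rate:
Weight = 176.7 lb ÷ 2.2 lb/kg = 80.31818 kg
Dose = 0.11 units/kg/hr × 80.31818 kg = 8.835 units/hr
Concentration = 120 units ÷ 126 mL = 0.952381 units/mL
Rate = 8.835 units/hr ÷ 0.952381 units/mL = 9.27675 mL/hr
Volume infused so far = 9.27675 mL/hr × 2.3 hr = 21.33652 mL
Volume remaining = 126 − 21.33652 = 104.6635 mL
New rate:
Dose = 0.087 units/kg/hr × 80.31818 kg = 6.987682 units/hr
Rate = 6.987682 units/hr ÷ 0.952381 units/mL = 7.337066 mL/hr
Time remaining = 104.6635 mL ÷ 7.337066 mL/hr = 14.26503 hr

14.3 hours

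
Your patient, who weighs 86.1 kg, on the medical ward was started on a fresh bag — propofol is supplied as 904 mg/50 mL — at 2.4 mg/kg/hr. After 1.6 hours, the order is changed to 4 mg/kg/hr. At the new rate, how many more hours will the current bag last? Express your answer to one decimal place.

Initial rate:
Dose = 2.4 mg/kg/hr × 86.1 kg = 206.64 mg/hr
Concentration = 904 mg ÷ 50 mL = 18.08 mg/mL
Rate = 206.64 mg/hr ÷ 18.08 mg/mL = 11.4292 mL/hr
Volume infused so far = 11.4292 mL/hr × 1.6 hr = 18.28673 mL
Volume remaining = 50 − 18.28673 = 31.71327 mL
New rate:
Dose = 4 mg/kg/hr × 86.1 kg = 344.4 mg/hr
Rate = 344.4 mg/hr ÷ 18.08 mg/mL = 19.04867 mL/hr
Time remaining = 31.71327 mL ÷ 19.04867 mL/hr = 1.664855 hr

1.7 hours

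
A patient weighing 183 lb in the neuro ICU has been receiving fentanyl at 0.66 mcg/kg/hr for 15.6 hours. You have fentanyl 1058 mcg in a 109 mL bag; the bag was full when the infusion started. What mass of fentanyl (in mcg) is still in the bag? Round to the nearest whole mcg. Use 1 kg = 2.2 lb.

202 mcg

Weight = 183 lb ÷ 2.2 lb/kg = 83.18182 kg
Dose = 0.66 mcg/kg/hr × 83.18182 kg = 54.9 mcg/hr
Concentration = 1058 mcg ÷ 109 mL = 9.706422 mcg/mL
Rate = 54.9 mcg/hr ÷ 9.706422 mcg/mL = 5.656049 mL/hr
Volume infused = 5.656049 mL/hr × 15.6 hr = 88.23437 mL
Volume remaining = 109 − 88.23437 = 20.76563 mL
Drug remaining = 20.76563 mL × 9.706422 mcg/mL = 201.56 mcg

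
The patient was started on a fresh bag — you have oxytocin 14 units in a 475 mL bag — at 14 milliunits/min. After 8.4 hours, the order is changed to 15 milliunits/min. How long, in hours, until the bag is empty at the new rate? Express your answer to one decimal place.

Initial rate:
14 milliunits/min × 60 min/hr = 840 milliunits/hr
Concentration = 14 units ÷ 475 mL = 0.02947368 units/mL = 29.47368 milliunits/mL
Rate = 840 milliunits/hr ÷ 29.47368 milliunits/mL = 28.5 mL/hr
Volume infused so far = 28.5 mL/hr × 8.4 hr = 239.4 mL
Volume remaining = 475 − 239.4 = 235.6 mL
New rate:
15 milliunits/min × 60 min/hr = 900 milliunits/hr
Rate = 900 milliunits/hr ÷ 29.47368 milliunits/mL = 30.53571 mL/hr
Time remaining = 235.6 mL ÷ 30.53571 mL/hr = 7.715556 hr

7.7 hours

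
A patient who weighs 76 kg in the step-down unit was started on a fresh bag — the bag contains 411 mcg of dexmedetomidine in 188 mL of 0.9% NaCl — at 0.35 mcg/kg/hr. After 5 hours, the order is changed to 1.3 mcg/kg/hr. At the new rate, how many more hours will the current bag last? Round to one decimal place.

Initial rate:
Dose = 0.35 mcg/kg/hr × 76 kg = 26.6 mcg/hr
Concentration = 411 mcg ÷ 188 mL = 2.18617 mcg/mL
Rate = 26.6 mcg/hr ÷ 2.18617 mcg/mL = 12.1674 mL/hr
Volume infused so far = 12.1674 mL/hr × 5 hr = 60.83698 mL
Volume remaining = 188 − 60.83698 = 127.163 mL
New rate:
Dose = 1.3 mcg/kg/hr × 76 kg = 98.8 mcg/hr
Rate = 98.8 mcg/hr ÷ 2.18617 mcg/mL = 45.19319 mL/hr
Time remaining = 127.163 mL ÷ 45.19319 mL/hr = 2.813765 hr

2.8 hours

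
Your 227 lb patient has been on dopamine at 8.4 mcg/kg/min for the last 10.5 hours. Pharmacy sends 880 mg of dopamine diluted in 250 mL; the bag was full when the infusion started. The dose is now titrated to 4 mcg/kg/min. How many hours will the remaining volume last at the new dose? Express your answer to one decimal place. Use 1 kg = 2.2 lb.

13.5 hours

Initial rate:
Weight = 227 lb ÷ 2.2 lb/kg = 103.1818 kg
Dose = 8.4 mcg/kg/min × 103.1818 kg = 866.7273 mcg/min
866.7273 mcg/min × 60 min/hr = 52003.64 mcg/hr
Concentration = 880 mg ÷ 250 mL = 3.52 mg/mL = 3520 mcg/mL
Rate = 52003.64 mcg/hr ÷ 3520 mcg/mL = 14.77376 mL/hr
Volume infused so far = 14.77376 mL/hr × 10.5 hr = 155.1245 mL
Volume remaining = 250 − 155.1245 = 94.87552 mL
New rate:
Dose = 4 mcg/kg/min × 103.1818 kg = 412.7273 mcg/min
412.7273 mcg/min × 60 min/hr = 24763.64 mcg/hr
Rate = 24763.64 mcg/hr ÷ 3520 mcg/mL = 7.035124 mL/hr
Time remaining = 94.87552 mL ÷ 7.035124 mL/hr = 13.48598 hr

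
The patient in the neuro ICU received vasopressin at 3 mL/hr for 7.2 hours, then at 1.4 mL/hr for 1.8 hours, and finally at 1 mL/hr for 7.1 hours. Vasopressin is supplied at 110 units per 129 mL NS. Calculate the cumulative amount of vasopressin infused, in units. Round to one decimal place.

Concentration = 110 units ÷ 129 mL = 0.8527132 units/mL
Stage 1: 3 mL/hr × 7.2 hr = 21.6 mL → 21.6 mL × 0.8527132 units/mL = 18.4186 units
Stage 2: 1.4 mL/hr × 1.8 hr = 2.52 mL → 2.52 mL × 0.8527132 units/mL = 2.148837 units
Stage 3: 1 mL/hr × 7.1 hr = 7.1 mL → 7.1 mL × 0.8527132 units/mL = 6.054264 units
Total = 18.4186 + 2.148837 + 6.054264 = 26.62171 units

26.6 units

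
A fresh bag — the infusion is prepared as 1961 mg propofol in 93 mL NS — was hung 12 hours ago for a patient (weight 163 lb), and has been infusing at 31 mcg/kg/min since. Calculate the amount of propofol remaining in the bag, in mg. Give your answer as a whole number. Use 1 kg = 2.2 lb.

307 mg

Weight = 163 lb ÷ 2.2 lb/kg = 74.09091 kg
Dose = 31 mcg/kg/min × 74.09091 kg = 2296.818 mcg/min
2296.818 mcg/min × 60 min/hr = 137809.1 mcg/hr
Concentration = 1961 mg ÷ 93 mL = 21.08602 mg/mL = 21086.02 mcg/mL
Rate = 137809.1 mcg/hr ÷ 21086.02 mcg/mL = 6.535566 mL/hr
Volume infused = 6.535566 mL/hr × 12 hr = 78.4268 mL
Volume remaining = 93 − 78.4268 = 14.5732 mL
Drug remaining = 14.5732 mL × 21086.02 mcg/mL = 307290.9 mcg = 307.2909 mg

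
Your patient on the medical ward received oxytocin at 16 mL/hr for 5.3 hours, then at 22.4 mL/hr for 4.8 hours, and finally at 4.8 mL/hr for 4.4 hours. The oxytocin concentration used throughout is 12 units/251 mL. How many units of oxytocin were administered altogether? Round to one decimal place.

Concentration = 12 units ÷ 251 mL = 0.04780876 units/mL
Stage 1: 16 mL/hr × 5.3 hr = 84.8 mL → 84.8 mL × 0.04780876 units/mL = 4.054183 units
Stage 2: 22.4 mL/hr × 4.8 hr = 107.52 mL → 107.52 mL × 0.04780876 units/mL = 5.140398 units
Stage 3: 4.8 mL/hr × 4.4 hr = 21.12 mL → 21.12 mL × 0.04780876 units/mL = 1.009721 units
Total = 4.054183 + 5.140398 + 1.009721 = 10.2043 units

10.2 units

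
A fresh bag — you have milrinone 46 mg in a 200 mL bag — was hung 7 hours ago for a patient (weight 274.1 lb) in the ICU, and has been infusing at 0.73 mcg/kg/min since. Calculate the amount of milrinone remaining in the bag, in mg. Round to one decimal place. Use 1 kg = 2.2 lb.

7.8 mg

Weight = 274.1 lb ÷ 2.2 lb/kg = 124.5909 kg
Dose = 0.73 mcg/kg/min × 124.5909 kg = 90.95136 mcg/min
90.95136 mcg/min × 60 min/hr = 5457.082 mcg/hr
Concentration = 46 mg ÷ 200 mL = 0.23 mg/mL = 230 mcg/mL
Rate = 5457.082 mcg/hr ÷ 230 mcg/mL = 23.72644 mL/hr
Volume infused = 23.72644 mL/hr × 7 hr = 166.0851 mL
Volume remaining = 200 − 166.0851 = 33.9149 mL
Drug remaining = 33.9149 mL × 230 mcg/mL = 7800.427 mcg = 7.800427 mg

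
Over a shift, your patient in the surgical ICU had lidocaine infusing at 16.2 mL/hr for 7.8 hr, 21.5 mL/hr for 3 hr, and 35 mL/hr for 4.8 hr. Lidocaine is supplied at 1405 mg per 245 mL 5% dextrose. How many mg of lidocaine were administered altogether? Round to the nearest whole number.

Concentration = 1405 mg ÷ 245 mL = 5.734694 mg/mL
Stage 1: 16.2 mL/hr × 7.8 hr = 126.36 mL → 126.36 mL × 5.734694 mg/mL = 724.6359 mg
Stage 2: 21.5 mL/hr × 3 hr = 64.5 mL → 64.5 mL × 5.734694 mg/mL = 369.8878 mg
Stage 3: 35 mL/hr × 4.8 hr = 168 mL → 168 mL × 5.734694 mg/mL = 963.4286 mg
Total = 724.6359 + 369.8878 + 963.4286 = 2057.952 mg

2058 mg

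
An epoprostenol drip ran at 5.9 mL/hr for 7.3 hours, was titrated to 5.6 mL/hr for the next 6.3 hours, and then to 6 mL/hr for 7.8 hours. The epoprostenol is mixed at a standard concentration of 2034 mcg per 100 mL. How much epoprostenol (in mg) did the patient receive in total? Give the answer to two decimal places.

Concentration = 2034 mcg ÷ 100 mL = 20.34 mcg/mL
Stage 1: 5.9 mL/hr × 7.3 hr = 43.07 mL → 43.07 mL × 20.34 mcg/mL = 876.0438 mcg
Stage 2: 5.6 mL/hr × 6.3 hr = 35.28 mL → 35.28 mL × 20.34 mcg/mL = 717.5952 mcg
Stage 3: 6 mL/hr × 7.8 hr = 46.8 mL → 46.8 mL × 20.34 mcg/mL = 951.912 mcg
Total = 876.0438 + 717.5952 + 951.912 = 2545.551 mcg = 2.545551 mg

2.55 mg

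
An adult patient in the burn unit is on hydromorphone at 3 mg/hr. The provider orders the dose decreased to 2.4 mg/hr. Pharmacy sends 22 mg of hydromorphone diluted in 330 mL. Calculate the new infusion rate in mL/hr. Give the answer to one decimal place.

36.0 mL/hr

Concentration = 22 mg ÷ 330 mL = 0.06666667 mg/mL
Rate = 2.4 mg/hr ÷ 0.06666667 mg/mL = 36 mL/hr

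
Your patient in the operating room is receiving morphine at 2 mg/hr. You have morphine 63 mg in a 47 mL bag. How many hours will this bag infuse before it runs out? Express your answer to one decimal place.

Concentration = 63 mg ÷ 47 mL = 1.340426 mg/mL
Rate = 2 mg/hr ÷ 1.340426 mg/mL = 1.492063 mL/hr
Duration = 47 mL ÷ 1.492063 mL/hr = 31.5 hr

31.5 hours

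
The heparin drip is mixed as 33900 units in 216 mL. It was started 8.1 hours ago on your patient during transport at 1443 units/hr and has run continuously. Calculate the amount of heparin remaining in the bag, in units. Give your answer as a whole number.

22212 units

Concentration = 33900 units ÷ 216 mL = 156.9444 units/mL
Rate = 1443 units/hr ÷ 156.9444 units/mL = 9.194336 mL/hr
Volume infused = 9.194336 mL/hr × 8.1 hr = 74.47412 mL
Volume remaining = 216 − 74.47412 = 141.5259 mL
Drug remaining = 141.5259 mL × 156.9444 units/mL = 22211.7 units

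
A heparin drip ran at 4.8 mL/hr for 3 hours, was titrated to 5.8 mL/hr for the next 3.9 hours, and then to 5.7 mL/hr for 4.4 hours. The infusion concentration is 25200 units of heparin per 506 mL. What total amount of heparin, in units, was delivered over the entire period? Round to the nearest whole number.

3093 units

Concentration = 25200 units ÷ 506 mL = 49.80237 units/mL
Stage 1: 4.8 mL/hr × 3 hr = 14.4 mL → 14.4 mL × 49.80237 units/mL = 717.1542 units
Stage 2: 5.8 mL/hr × 3.9 hr = 22.62 mL → 22.62 mL × 49.80237 units/mL = 1126.53 units
Stage 3: 5.7 mL/hr × 4.4 hr = 25.08 mL → 25.08 mL × 49.80237 units/mL = 1249.043 units
Total = 717.1542 + 1126.53 + 1249.043 = 3092.727 units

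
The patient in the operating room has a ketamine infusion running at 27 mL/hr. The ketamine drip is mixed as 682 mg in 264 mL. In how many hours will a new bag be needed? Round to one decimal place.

Duration = 264 mL ÷ 27 mL/hr = 9.777778 hr

9.8 hours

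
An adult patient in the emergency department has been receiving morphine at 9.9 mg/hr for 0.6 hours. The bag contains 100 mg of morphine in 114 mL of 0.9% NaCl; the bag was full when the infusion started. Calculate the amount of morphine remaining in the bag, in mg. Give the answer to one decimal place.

Concentration = 100 mg ÷ 114 mL = 0.877193 mg/mL
Rate = 9.9 mg/hr ÷ 0.877193 mg/mL = 11.286 mL/hr
Volume infused = 11.286 mL/hr × 0.6 hr = 6.7716 mL
Volume remaining = 114 − 6.7716 = 107.2284 mL
Drug remaining = 107.2284 mL × 0.877193 mg/mL = 94.06 mg

94.1 mg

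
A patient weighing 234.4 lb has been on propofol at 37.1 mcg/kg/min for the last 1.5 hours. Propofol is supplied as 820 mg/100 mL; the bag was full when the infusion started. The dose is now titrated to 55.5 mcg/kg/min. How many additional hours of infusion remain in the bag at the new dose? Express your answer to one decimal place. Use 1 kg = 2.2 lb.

1.3 hours

Initial rate:
Weight = 234.4 lb ÷ 2.2 lb/kg = 106.5455 kg
Dose = 37.1 mcg/kg/min × 106.5455 kg = 3952.836 mcg/min
3952.836 mcg/min × 60 min/hr = 237170.2 mcg/hr
Concentration = 820 mg ÷ 100 mL = 8.2 mg/mL = 8200 mcg/mL
Rate = 237170.2 mcg/hr ÷ 8200 mcg/mL = 28.92319 mL/hr
Volume infused so far = 28.92319 mL/hr × 1.5 hr = 43.38479 mL
Volume remaining = 100 − 43.38479 = 56.61521 mL
New rate:
Dose = 55.5 mcg/kg/min × 106.5455 kg = 5913.273 mcg/min
5913.273 mcg/min × 60 min/hr = 354796.4 mcg/hr
Rate = 354796.4 mcg/hr ÷ 8200 mcg/mL = 43.26785 mL/hr
Time remaining = 56.61521 mL ÷ 43.26785 mL/hr = 1.308482 hr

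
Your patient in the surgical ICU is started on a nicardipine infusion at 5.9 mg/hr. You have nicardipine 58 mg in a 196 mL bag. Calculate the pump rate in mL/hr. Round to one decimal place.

Concentration = 58 mg ÷ 196 mL = 0.2959184 mg/mL
Rate = 5.9 mg/hr ÷ 0.2959184 mg/mL = 19.93793 mL/hr

19.9 mL/hr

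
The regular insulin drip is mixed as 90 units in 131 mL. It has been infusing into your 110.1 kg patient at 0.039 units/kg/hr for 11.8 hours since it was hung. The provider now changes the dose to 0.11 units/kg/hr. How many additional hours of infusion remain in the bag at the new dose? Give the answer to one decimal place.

Initial rate:
Dose = 0.039 units/kg/hr × 110.1 kg = 4.2939 units/hr
Concentration = 90 units ÷ 131 mL = 0.6870229 units/mL
Rate = 4.2939 units/hr ÷ 0.6870229 units/mL = 6.25001 mL/hr
Volume infused so far = 6.25001 mL/hr × 11.8 hr = 73.75012 mL
Volume remaining = 131 − 73.75012 = 57.24988 mL
New rate:
Dose = 0.11 units/kg/hr × 110.1 kg = 12.111 units/hr
Rate = 12.111 units/hr ÷ 0.6870229 units/mL = 17.62823 mL/hr
Time remaining = 57.24988 mL ÷ 17.62823 mL/hr = 3.247624 hr

3.2 hours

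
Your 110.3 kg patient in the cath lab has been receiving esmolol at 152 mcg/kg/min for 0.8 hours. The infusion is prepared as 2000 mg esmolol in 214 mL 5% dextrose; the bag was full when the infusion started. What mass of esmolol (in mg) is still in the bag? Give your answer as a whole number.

Dose = 152 mcg/kg/min × 110.3 kg = 16765.6 mcg/min
16765.6 mcg/min × 60 min/hr = 1005936 mcg/hr
Concentration = 2000 mg ÷ 214 mL = 9.345794 mg/mL = 9345.794 mcg/mL
Rate = 1005936 mcg/hr ÷ 9345.794 mcg/mL = 107.6352 mL/hr
Volume infused = 107.6352 mL/hr × 0.8 hr = 86.10812 mL
Volume remaining = 214 − 86.10812 = 127.8919 mL
Drug remaining = 127.8919 mL × 9345.794 mcg/mL = 1195251 mcg = 1195.251 mg

1195 mg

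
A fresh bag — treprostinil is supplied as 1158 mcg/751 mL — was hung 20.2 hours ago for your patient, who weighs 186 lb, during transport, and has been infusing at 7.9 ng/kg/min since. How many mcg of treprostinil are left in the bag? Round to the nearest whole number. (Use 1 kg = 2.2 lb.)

Weight = 186 lb ÷ 2.2 lb/kg = 84.54545 kg
Dose = 7.9 ng/kg/min × 84.54545 kg = 667.9091 ng/min
667.9091 ng/min × 60 min/hr = 40074.55 ng/hr
Concentration = 1158 mcg ÷ 751 mL = 1.541944 mcg/mL = 1541.944 ng/mL
Rate = 40074.55 ng/hr ÷ 1541.944 ng/mL = 25.98962 mL/hr
Volume infused = 25.98962 mL/hr × 20.2 hr = 524.9904 mL
Volume remaining = 751 − 524.9904 = 226.0096 mL
Drug remaining = 226.0096 mL × 1541.944 ng/mL = 348494.2 ng = 348.4942 mcg

348 mcg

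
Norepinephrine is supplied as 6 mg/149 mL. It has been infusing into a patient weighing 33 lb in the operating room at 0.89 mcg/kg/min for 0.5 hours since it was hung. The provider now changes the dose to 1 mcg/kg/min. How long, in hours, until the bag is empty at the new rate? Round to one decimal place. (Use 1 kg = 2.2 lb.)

6.2 hours

Initial rate:
Weight = 33 lb ÷ 2.2 lb/kg = 15 kg
Dose = 0.89 mcg/kg/min × 15 kg = 13.35 mcg/min
13.35 mcg/min × 60 min/hr = 801 mcg/hr
Concentration = 6 mg ÷ 149 mL = 0.04026846 mg/mL = 40.26846 mcg/mL
Rate = 801 mcg/hr ÷ 40.26846 mcg/mL = 19.8915 mL/hr
Volume infused so far = 19.8915 mL/hr × 0.5 hr = 9.94575 mL
Volume remaining = 149 − 9.94575 = 139.0542 mL
New rate:
Dose = 1 mcg/kg/min × 15 kg = 15 mcg/min
15 mcg/min × 60 min/hr = 900 mcg/hr
Rate = 900 mcg/hr ÷ 40.26846 mcg/mL = 22.35 mL/hr
Time remaining = 139.0542 mL ÷ 22.35 mL/hr = 6.221667 hr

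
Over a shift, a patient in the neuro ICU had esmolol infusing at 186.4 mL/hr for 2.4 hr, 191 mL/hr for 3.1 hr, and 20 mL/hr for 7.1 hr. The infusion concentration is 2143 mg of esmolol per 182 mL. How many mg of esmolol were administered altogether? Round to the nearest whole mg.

13911 mg

Concentration = 2143 mg ÷ 182 mL = 11.77473 mg/mL
Stage 1: 186.4 mL/hr × 2.4 hr = 447.36 mL → 447.36 mL × 11.77473 mg/mL = 5267.541 mg
Stage 2: 191 mL/hr × 3.1 hr = 592.1 mL → 592.1 mL × 11.77473 mg/mL = 6971.815 mg
Stage 3: 20 mL/hr × 7.1 hr = 142 mL → 142 mL × 11.77473 mg/mL = 1672.011 mg
Total = 5267.541 + 6971.815 + 1672.011 = 13911.37 mg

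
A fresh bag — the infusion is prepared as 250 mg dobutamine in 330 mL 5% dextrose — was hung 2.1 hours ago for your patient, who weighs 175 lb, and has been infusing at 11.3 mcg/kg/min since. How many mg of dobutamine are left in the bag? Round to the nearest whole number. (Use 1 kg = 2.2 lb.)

Weight = 175 lb ÷ 2.2 lb/kg = 79.54545 kg
Dose = 11.3 mcg/kg/min × 79.54545 kg = 898.8636 mcg/min
898.8636 mcg/min × 60 min/hr = 53931.82 mcg/hr
Concentration = 250 mg ÷ 330 mL = 0.7575758 mg/mL = 757.5758 mcg/mL
Rate = 53931.82 mcg/hr ÷ 757.5758 mcg/mL = 71.19 mL/hr
Volume infused = 71.19 mL/hr × 2.1 hr = 149.499 mL
Volume remaining = 330 − 149.499 = 180.501 mL
Drug remaining = 180.501 mL × 757.5758 mcg/mL = 136743.2 mcg = 136.7432 mg

137 mg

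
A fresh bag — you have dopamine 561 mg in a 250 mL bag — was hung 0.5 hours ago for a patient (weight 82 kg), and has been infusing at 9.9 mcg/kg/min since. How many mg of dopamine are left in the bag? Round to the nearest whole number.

537 mg

Dose = 9.9 mcg/kg/min × 82 kg = 811.8 mcg/min
811.8 mcg/min × 60 min/hr = 48708 mcg/hr
Concentration = 561 mg ÷ 250 mL = 2.244 mg/mL = 2244 mcg/mL
Rate = 48708 mcg/hr ÷ 2244 mcg/mL = 21.70588 mL/hr
Volume infused = 21.70588 mL/hr × 0.5 hr = 10.85294 mL
Volume remaining = 250 − 10.85294 = 239.1471 mL
Drug remaining = 239.1471 mL × 2244 mcg/mL = 536646 mcg = 536.646 mg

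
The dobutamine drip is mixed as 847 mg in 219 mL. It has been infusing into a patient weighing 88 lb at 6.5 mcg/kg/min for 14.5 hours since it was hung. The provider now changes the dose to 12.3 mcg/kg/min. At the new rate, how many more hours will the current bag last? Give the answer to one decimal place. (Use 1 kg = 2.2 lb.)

Initial rate:
Weight = 88 lb ÷ 2.2 lb/kg = 40 kg
Dose = 6.5 mcg/kg/min × 40 kg = 260 mcg/min
260 mcg/min × 60 min/hr = 15600 mcg/hr
Concentration = 847 mg ÷ 219 mL = 3.86758 mg/mL = 3867.58 mcg/mL
Rate = 15600 mcg/hr ÷ 3867.58 mcg/mL = 4.03353 mL/hr
Volume infused so far = 4.03353 mL/hr × 14.5 hr = 58.48619 mL
Volume remaining = 219 − 58.48619 = 160.5138 mL
New rate:
Dose = 12.3 mcg/kg/min × 40 kg = 492 mcg/min
492 mcg/min × 60 min/hr = 29520 mcg/hr
Rate = 29520 mcg/hr ÷ 3867.58 mcg/mL = 7.63268 mL/hr
Time remaining = 160.5138 mL ÷ 7.63268 mL/hr = 21.02981 hr

21.0 hours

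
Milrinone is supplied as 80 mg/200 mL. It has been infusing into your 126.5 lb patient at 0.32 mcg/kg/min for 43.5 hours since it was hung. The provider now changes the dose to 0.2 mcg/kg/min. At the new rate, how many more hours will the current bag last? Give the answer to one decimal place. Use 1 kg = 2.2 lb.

Initial rate:
Weight = 126.5 lb ÷ 2.2 lb/kg = 57.5 kg
Dose = 0.32 mcg/kg/min × 57.5 kg = 18.4 mcg/min
18.4 mcg/min × 60 min/hr = 1104 mcg/hr
Concentration = 80 mg ÷ 200 mL = 0.4 mg/mL = 400 mcg/mL
Rate = 1104 mcg/hr ÷ 400 mcg/mL = 2.76 mL/hr
Volume infused so far = 2.76 mL/hr × 43.5 hr = 120.06 mL
Volume remaining = 200 − 120.06 = 79.94 mL
New rate:
Dose = 0.2 mcg/kg/min × 57.5 kg = 11.5 mcg/min
11.5 mcg/min × 60 min/hr = 690 mcg/hr
Rate = 690 mcg/hr ÷ 400 mcg/mL = 1.725 mL/hr
Time remaining = 79.94 mL ÷ 1.725 mL/hr = 46.34203 hr

46.3 hours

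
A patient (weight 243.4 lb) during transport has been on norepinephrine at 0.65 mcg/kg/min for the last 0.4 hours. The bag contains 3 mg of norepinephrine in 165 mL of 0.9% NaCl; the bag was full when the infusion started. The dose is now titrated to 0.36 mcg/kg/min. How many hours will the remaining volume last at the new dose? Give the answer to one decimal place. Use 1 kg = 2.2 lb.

0.5 hours

Initial rate:
Weight = 243.4 lb ÷ 2.2 lb/kg = 110.6364 kg
Dose = 0.65 mcg/kg/min × 110.6364 kg = 71.91364 mcg/min
71.91364 mcg/min × 60 min/hr = 4314.818 mcg/hr
Concentration = 3 mg ÷ 165 mL = 0.01818182 mg/mL = 18.18182 mcg/mL
Rate = 4314.818 mcg/hr ÷ 18.18182 mcg/mL = 237.315 mL/hr
Volume infused so far = 237.315 mL/hr × 0.4 hr = 94.926 mL
Volume remaining = 165 − 94.926 = 70.074 mL
New rate:
Dose = 0.36 mcg/kg/min × 110.6364 kg = 39.82909 mcg/min
39.82909 mcg/min × 60 min/hr = 2389.745 mcg/hr
Rate = 2389.745 mcg/hr ÷ 18.18182 mcg/mL = 131.436 mL/hr
Time remaining = 70.074 mL ÷ 131.436 mL/hr = 0.5331416 hr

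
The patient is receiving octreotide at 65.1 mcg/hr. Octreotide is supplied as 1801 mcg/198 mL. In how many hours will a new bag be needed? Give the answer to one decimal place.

Concentration = 1801 mcg ÷ 198 mL = 9.09596 mcg/mL
Rate = 65.1 mcg/hr ÷ 9.09596 mcg/mL = 7.157024 mL/hr
Duration = 198 mL ÷ 7.157024 mL/hr = 27.66513 hr

27.7 hours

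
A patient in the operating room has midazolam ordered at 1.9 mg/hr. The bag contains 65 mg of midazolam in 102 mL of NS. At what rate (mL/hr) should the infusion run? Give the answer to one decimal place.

Concentration = 65 mg ÷ 102 mL = 0.6372549 mg/mL
Rate = 1.9 mg/hr ÷ 0.6372549 mg/mL = 2.981538 mL/hr

3.0 mL/hr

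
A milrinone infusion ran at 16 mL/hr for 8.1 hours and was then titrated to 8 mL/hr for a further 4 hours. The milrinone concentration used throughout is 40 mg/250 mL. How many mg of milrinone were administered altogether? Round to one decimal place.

Concentration = 40 mg ÷ 250 mL = 0.16 mg/mL
Stage 1: 16 mL/hr × 8.1 hr = 129.6 mL → 129.6 mL × 0.16 mg/mL = 20.736 mg
Stage 2: 8 mL/hr × 4 hr = 32 mL → 32 mL × 0.16 mg/mL = 5.12 mg
Total = 20.736 + 5.12 = 25.856 mg

25.9 mg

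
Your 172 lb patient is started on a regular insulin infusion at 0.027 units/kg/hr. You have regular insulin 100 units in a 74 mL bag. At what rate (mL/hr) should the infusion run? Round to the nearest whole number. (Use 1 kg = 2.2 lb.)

Weight = 172 lb ÷ 2.2 lb/kg = 78.18182 kg
Dose = 0.027 units/kg/hr × 78.18182 kg = 2.110909 units/hr
Concentration = 100 units ÷ 74 mL = 1.351351 units/mL
Rate = 2.110909 units/hr ÷ 1.351351 units/mL = 1.562073 mL/hr

2 mL/hr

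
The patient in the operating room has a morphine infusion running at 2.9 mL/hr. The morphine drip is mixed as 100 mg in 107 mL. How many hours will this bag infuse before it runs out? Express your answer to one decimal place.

36.9 hours

Duration = 107 mL ÷ 2.9 mL/hr = 36.89655 hr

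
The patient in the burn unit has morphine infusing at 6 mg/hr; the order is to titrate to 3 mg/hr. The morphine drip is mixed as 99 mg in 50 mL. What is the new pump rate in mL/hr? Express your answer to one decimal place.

Concentration = 99 mg ÷ 50 mL = 1.98 mg/mL
Rate = 3 mg/hr ÷ 1.98 mg/mL = 1.515152 mL/hr

1.5 mL/hr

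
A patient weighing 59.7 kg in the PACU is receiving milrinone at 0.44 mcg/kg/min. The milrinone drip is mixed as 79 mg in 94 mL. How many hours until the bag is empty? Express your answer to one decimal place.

Dose = 0.44 mcg/kg/min × 59.7 kg = 26.268 mcg/min
26.268 mcg/min × 60 min/hr = 1576.08 mcg/hr
Concentration = 79 mg ÷ 94 mL = 0.8404255 mg/mL = 840.4255 mcg/mL
Rate = 1576.08 mcg/hr ÷ 840.4255 mcg/mL = 1.875336 mL/hr
Duration = 94 mL ÷ 1.875336 mL/hr = 50.12436 hr

50.1 hours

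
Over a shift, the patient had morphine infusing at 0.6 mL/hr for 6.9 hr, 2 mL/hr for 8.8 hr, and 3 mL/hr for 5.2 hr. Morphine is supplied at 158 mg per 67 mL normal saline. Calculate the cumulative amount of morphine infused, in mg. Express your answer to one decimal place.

88.1 mg

Concentration = 158 mg ÷ 67 mL = 2.358209 mg/mL
Stage 1: 0.6 mL/hr × 6.9 hr = 4.14 mL → 4.14 mL × 2.358209 mg/mL = 9.762985 mg
Stage 2: 2 mL/hr × 8.8 hr = 17.6 mL → 17.6 mL × 2.358209 mg/mL = 41.50448 mg
Stage 3: 3 mL/hr × 5.2 hr = 15.6 mL → 15.6 mL × 2.358209 mg/mL = 36.78806 mg
Total = 9.762985 + 41.50448 + 36.78806 = 88.05552 mg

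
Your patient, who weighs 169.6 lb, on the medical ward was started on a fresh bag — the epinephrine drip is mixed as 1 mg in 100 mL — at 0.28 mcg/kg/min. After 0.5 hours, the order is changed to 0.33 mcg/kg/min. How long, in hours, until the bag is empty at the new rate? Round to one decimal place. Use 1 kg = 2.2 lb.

0.2 hours

Initial rate:
Weight = 169.6 lb ÷ 2.2 lb/kg = 77.09091 kg
Dose = 0.28 mcg/kg/min × 77.09091 kg = 21.58545 mcg/min
21.58545 mcg/min × 60 min/hr = 1295.127 mcg/hr
Concentration = 1 mg ÷ 100 mL = 0.01 mg/mL = 10 mcg/mL
Rate = 1295.127 mcg/hr ÷ 10 mcg/mL = 129.5127 mL/hr
Volume infused so far = 129.5127 mL/hr × 0.5 hr = 64.75636 mL
Volume remaining = 100 − 64.75636 = 35.24364 mL
New rate:
Dose = 0.33 mcg/kg/min × 77.09091 kg = 25.44 mcg/min
25.44 mcg/min × 60 min/hr = 1526.4 mcg/hr
Rate = 1526.4 mcg/hr ÷ 10 mcg/mL = 152.64 mL/hr
Time remaining = 35.24364 mL ÷ 152.64 mL/hr = 0.2308938 hr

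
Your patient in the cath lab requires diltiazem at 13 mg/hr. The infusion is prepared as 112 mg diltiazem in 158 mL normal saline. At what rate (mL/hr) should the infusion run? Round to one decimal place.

18.3 mL/hr

Concentration = 112 mg ÷ 158 mL = 0.7088608 mg/mL
Rate = 13 mg/hr ÷ 0.7088608 mg/mL = 18.33929 mL/hr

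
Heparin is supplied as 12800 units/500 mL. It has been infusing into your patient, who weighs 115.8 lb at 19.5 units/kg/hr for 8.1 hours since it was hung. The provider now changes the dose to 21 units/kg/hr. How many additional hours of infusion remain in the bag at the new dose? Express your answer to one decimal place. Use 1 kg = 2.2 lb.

4.1 hours

Initial rate:
Weight = 115.8 lb ÷ 2.2 lb/kg = 52.63636 kg
Dose = 19.5 units/kg/hr × 52.63636 kg = 1026.409 units/hr
Concentration = 12800 units ÷ 500 mL = 25.6 units/mL
Rate = 1026.409 units/hr ÷ 25.6 units/mL = 40.09411 mL/hr
Volume infused so far = 40.09411 mL/hr × 8.1 hr = 324.7623 mL
Volume remaining = 500 − 324.7623 = 175.2377 mL
New rate:
Dose = 21 units/kg/hr × 52.63636 kg = 1105.364 units/hr
Rate = 1105.364 units/hr ÷ 25.6 units/mL = 43.17827 mL/hr
Time remaining = 175.2377 mL ÷ 43.17827 mL/hr = 4.058471 hr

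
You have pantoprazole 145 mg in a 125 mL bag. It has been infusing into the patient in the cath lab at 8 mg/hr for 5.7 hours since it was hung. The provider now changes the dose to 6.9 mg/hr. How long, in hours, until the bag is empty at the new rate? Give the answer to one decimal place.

Initial rate:
Concentration = 145 mg ÷ 125 mL = 1.16 mg/mL
Rate = 8 mg/hr ÷ 1.16 mg/mL = 6.896552 mL/hr
Volume infused so far = 6.896552 mL/hr × 5.7 hr = 39.31034 mL
Volume remaining = 125 − 39.31034 = 85.68966 mL
New rate:
Rate = 6.9 mg/hr ÷ 1.16 mg/mL = 5.948276 mL/hr
Time remaining = 85.68966 mL ÷ 5.948276 mL/hr = 14.4058 hr

14.4 hours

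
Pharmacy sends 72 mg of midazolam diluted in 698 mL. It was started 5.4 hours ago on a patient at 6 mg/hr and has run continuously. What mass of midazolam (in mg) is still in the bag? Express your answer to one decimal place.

Concentration = 72 mg ÷ 698 mL = 0.1031519 mg/mL
Rate = 6 mg/hr ÷ 0.1031519 mg/mL = 58.16667 mL/hr
Volume infused = 58.16667 mL/hr × 5.4 hr = 314.1 mL
Volume remaining = 698 − 314.1 = 383.9 mL
Drug remaining = 383.9 mL × 0.1031519 mg/mL = 39.6 mg

39.6 mg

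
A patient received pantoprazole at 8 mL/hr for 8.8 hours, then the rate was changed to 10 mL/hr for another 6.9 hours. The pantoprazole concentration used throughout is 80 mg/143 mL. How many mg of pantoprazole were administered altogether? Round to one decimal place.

Concentration = 80 mg ÷ 143 mL = 0.5594406 mg/mL
Stage 1: 8 mL/hr × 8.8 hr = 70.4 mL → 70.4 mL × 0.5594406 mg/mL = 39.38462 mg
Stage 2: 10 mL/hr × 6.9 hr = 69 mL → 69 mL × 0.5594406 mg/mL = 38.6014 mg
Total = 39.38462 + 38.6014 = 77.98601 mg

78.0 mg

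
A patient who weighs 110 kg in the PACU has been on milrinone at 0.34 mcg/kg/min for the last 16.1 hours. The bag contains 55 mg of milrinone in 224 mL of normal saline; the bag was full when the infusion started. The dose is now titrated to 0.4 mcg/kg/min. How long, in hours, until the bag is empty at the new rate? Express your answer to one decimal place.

Initial rate:
Dose = 0.34 mcg/kg/min × 110 kg = 37.4 mcg/min
37.4 mcg/min × 60 min/hr = 2244 mcg/hr
Concentration = 55 mg ÷ 224 mL = 0.2455357 mg/mL = 245.5357 mcg/mL
Rate = 2244 mcg/hr ÷ 245.5357 mcg/mL = 9.1392 mL/hr
Volume infused so far = 9.1392 mL/hr × 16.1 hr = 147.1411 mL
Volume remaining = 224 − 147.1411 = 76.85888 mL
New rate:
Dose = 0.4 mcg/kg/min × 110 kg = 44 mcg/min
44 mcg/min × 60 min/hr = 2640 mcg/hr
Rate = 2640 mcg/hr ÷ 245.5357 mcg/mL = 10.752 mL/hr
Time remaining = 76.85888 mL ÷ 10.752 mL/hr = 7.148333 hr

7.1 hours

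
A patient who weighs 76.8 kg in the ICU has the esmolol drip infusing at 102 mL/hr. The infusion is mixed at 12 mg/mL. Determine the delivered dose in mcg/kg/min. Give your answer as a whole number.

266 mcg/kg/min

Concentration = 12 mg/mL = 12000 mcg/mL
Drug rate = 102 mL/hr × 12000 mcg/mL = 1224000 mcg/hr
1224000 mcg/hr ÷ 60 min/hr = 20400 mcg/min
20400 mcg/min ÷ 76.8 kg = 265.625 mcg/kg/min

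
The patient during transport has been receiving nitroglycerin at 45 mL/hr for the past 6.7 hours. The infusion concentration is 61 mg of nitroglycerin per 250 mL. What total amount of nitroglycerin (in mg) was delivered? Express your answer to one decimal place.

73.6 mg

Concentration = 61 mg ÷ 250 mL = 0.244 mg/mL = 244 mcg/mL
Drug rate = 45 mL/hr × 244 mcg/mL = 10980 mcg/hr
Total = 10980 mcg/hr × 6.7 hr = 73566 mcg = 73.566 mg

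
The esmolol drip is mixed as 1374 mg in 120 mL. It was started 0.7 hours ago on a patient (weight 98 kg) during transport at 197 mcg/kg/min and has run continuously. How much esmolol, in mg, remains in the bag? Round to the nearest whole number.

563 mg

Dose = 197 mcg/kg/min × 98 kg = 19306 mcg/min
19306 mcg/min × 60 min/hr = 1158360 mcg/hr
Concentration = 1374 mg ÷ 120 mL = 11.45 mg/mL = 11450 mcg/mL
Rate = 1158360 mcg/hr ÷ 11450 mcg/mL = 101.1668 mL/hr
Volume infused = 101.1668 mL/hr × 0.7 hr = 70.81677 mL
Volume remaining = 120 − 70.81677 = 49.18323 mL
Drug remaining = 49.18323 mL × 11450 mcg/mL = 563148 mcg = 563.148 mg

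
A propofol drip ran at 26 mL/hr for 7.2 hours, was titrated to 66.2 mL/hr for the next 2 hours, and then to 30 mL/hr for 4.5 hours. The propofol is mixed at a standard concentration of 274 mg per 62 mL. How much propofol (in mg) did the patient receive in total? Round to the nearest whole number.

Concentration = 274 mg ÷ 62 mL = 4.419355 mg/mL
Stage 1: 26 mL/hr × 7.2 hr = 187.2 mL → 187.2 mL × 4.419355 mg/mL = 827.3032 mg
Stage 2: 66.2 mL/hr × 2 hr = 132.4 mL → 132.4 mL × 4.419355 mg/mL = 585.1226 mg
Stage 3: 30 mL/hr × 4.5 hr = 135 mL → 135 mL × 4.419355 mg/mL = 596.6129 mg
Total = 827.3032 + 585.1226 + 596.6129 = 2009.039 mg

2009 mg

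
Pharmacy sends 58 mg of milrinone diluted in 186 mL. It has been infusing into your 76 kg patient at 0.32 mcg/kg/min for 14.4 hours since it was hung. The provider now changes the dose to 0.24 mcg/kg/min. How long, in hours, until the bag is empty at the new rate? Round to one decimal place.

33.8 hours

Initial rate:
Dose = 0.32 mcg/kg/min × 76 kg = 24.32 mcg/min
24.32 mcg/min × 60 min/hr = 1459.2 mcg/hr
Concentration = 58 mg ÷ 186 mL = 0.311828 mg/mL = 311.828 mcg/mL
Rate = 1459.2 mcg/hr ÷ 311.828 mcg/mL = 4.679503 mL/hr
Volume infused so far = 4.679503 mL/hr × 14.4 hr = 67.38485 mL
Volume remaining = 186 − 67.38485 = 118.6152 mL
New rate:
Dose = 0.24 mcg/kg/min × 76 kg = 18.24 mcg/min
18.24 mcg/min × 60 min/hr = 1094.4 mcg/hr
Rate = 1094.4 mcg/hr ÷ 311.828 mcg/mL = 3.509628 mL/hr
Time remaining = 118.6152 mL ÷ 3.509628 mL/hr = 33.79708 hr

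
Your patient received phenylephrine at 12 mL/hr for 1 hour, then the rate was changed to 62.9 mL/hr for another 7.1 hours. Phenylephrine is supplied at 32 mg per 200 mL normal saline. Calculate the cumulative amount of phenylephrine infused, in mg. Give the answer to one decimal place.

73.4 mg

Concentration = 32 mg ÷ 200 mL = 0.16 mg/mL
Stage 1: 12 mL/hr × 1 hr = 12 mL → 12 mL × 0.16 mg/mL = 1.92 mg
Stage 2: 62.9 mL/hr × 7.1 hr = 446.59 mL → 446.59 mL × 0.16 mg/mL = 71.4544 mg
Total = 1.92 + 71.4544 = 73.3744 mg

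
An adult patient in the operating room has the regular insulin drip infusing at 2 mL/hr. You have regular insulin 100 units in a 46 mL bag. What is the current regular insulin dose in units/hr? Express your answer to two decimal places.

Concentration = 100 units ÷ 46 mL = 2.173913 units/mL
Drug rate = 2 mL/hr × 2.173913 units/mL = 4.347826 units/hr

4.35 units/hr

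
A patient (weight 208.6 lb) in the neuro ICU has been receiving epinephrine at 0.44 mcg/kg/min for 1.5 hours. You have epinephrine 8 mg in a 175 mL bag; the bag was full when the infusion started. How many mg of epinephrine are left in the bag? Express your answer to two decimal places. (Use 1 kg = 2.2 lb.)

Weight = 208.6 lb ÷ 2.2 lb/kg = 94.81818 kg
Dose = 0.44 mcg/kg/min × 94.81818 kg = 41.72 mcg/min
41.72 mcg/min × 60 min/hr = 2503.2 mcg/hr
Concentration = 8 mg ÷ 175 mL = 0.04571429 mg/mL = 45.71429 mcg/mL
Rate = 2503.2 mcg/hr ÷ 45.71429 mcg/mL = 54.7575 mL/hr
Volume infused = 54.7575 mL/hr × 1.5 hr = 82.13625 mL
Volume remaining = 175 − 82.13625 = 92.86375 mL
Drug remaining = 92.86375 mL × 45.71429 mcg/mL = 4245.2 mcg = 4.2452 mg

4.25 mg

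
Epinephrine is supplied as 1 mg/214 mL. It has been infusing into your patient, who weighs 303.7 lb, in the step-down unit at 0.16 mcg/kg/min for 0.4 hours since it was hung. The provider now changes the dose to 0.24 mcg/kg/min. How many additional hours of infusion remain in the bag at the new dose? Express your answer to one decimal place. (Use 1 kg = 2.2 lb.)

0.2 hours

Initial rate:
Weight = 303.7 lb ÷ 2.2 lb/kg = 138.0455 kg
Dose = 0.16 mcg/kg/min × 138.0455 kg = 22.08727 mcg/min
22.08727 mcg/min × 60 min/hr = 1325.236 mcg/hr
Concentration = 1 mg ÷ 214 mL = 0.004672897 mg/mL = 4.672897 mcg/mL
Rate = 1325.236 mcg/hr ÷ 4.672897 mcg/mL = 283.6006 mL/hr
Volume infused so far = 283.6006 mL/hr × 0.4 hr = 113.4402 mL
Volume remaining = 214 − 113.4402 = 100.5598 mL
New rate:
Dose = 0.24 mcg/kg/min × 138.0455 kg = 33.13091 mcg/min
33.13091 mcg/min × 60 min/hr = 1987.855 mcg/hr
Rate = 1987.855 mcg/hr ÷ 4.672897 mcg/mL = 425.4009 mL/hr
Time remaining = 100.5598 mL ÷ 425.4009 mL/hr = 0.2363882 hr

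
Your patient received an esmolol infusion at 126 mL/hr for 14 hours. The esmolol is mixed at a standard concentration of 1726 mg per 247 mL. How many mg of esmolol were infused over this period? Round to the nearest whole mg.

Concentration = 1726 mg ÷ 247 mL = 6.987854 mg/mL = 6987.854 mcg/mL
Drug rate = 126 mL/hr × 6987.854 mcg/mL = 880469.6 mcg/hr
Total = 880469.6 mcg/hr × 14 hr = 12326575 mcg = 12326.57 mg

12327 mg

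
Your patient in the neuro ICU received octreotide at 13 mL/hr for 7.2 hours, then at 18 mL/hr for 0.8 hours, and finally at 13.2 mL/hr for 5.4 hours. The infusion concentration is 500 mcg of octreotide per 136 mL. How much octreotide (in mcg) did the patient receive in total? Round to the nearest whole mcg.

659 mcg

Concentration = 500 mcg ÷ 136 mL = 3.676471 mcg/mL
Stage 1: 13 mL/hr × 7.2 hr = 93.6 mL → 93.6 mL × 3.676471 mcg/mL = 344.1176 mcg
Stage 2: 18 mL/hr × 0.8 hr = 14.4 mL → 14.4 mL × 3.676471 mcg/mL = 52.94118 mcg
Stage 3: 13.2 mL/hr × 5.4 hr = 71.28 mL → 71.28 mL × 3.676471 mcg/mL = 262.0588 mcg
Total = 344.1176 + 52.94118 + 262.0588 = 659.1176 mcg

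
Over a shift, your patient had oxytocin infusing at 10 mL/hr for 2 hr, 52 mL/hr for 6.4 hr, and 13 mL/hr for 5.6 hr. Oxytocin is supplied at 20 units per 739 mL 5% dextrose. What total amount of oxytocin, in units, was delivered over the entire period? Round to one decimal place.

11.5 units

Concentration = 20 units ÷ 739 mL = 0.0270636 units/mL
Stage 1: 10 mL/hr × 2 hr = 20 mL → 20 mL × 0.0270636 units/mL = 0.541272 units
Stage 2: 52 mL/hr × 6.4 hr = 332.8 mL → 332.8 mL × 0.0270636 units/mL = 9.006766 units
Stage 3: 13 mL/hr × 5.6 hr = 72.8 mL → 72.8 mL × 0.0270636 units/mL = 1.97023 units
Total = 0.541272 + 9.006766 + 1.97023 = 11.51827 units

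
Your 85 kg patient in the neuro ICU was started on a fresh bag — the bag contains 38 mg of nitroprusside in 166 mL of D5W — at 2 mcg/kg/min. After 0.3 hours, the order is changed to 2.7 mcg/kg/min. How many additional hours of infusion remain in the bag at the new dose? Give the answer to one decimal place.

2.5 hours

Initial rate:
Dose = 2 mcg/kg/min × 85 kg = 170 mcg/min
170 mcg/min × 60 min/hr = 10200 mcg/hr
Concentration = 38 mg ÷ 166 mL = 0.2289157 mg/mL = 228.9157 mcg/mL
Rate = 10200 mcg/hr ÷ 228.9157 mcg/mL = 44.55789 mL/hr
Volume infused so far = 44.55789 mL/hr × 0.3 hr = 13.36737 mL
Volume remaining = 166 − 13.36737 = 152.6326 mL
New rate:
Dose = 2.7 mcg/kg/min × 85 kg = 229.5 mcg/min
229.5 mcg/min × 60 min/hr = 13770 mcg/hr
Rate = 13770 mcg/hr ÷ 228.9157 mcg/mL = 60.15316 mL/hr
Time remaining = 152.6326 mL ÷ 60.15316 mL/hr = 2.5374 hr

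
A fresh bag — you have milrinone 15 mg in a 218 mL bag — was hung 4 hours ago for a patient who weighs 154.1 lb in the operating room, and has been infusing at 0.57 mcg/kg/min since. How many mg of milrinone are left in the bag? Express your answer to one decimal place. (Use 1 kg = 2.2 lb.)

Weight = 154.1 lb ÷ 2.2 lb/kg = 70.04545 kg
Dose = 0.57 mcg/kg/min × 70.04545 kg = 39.92591 mcg/min
39.92591 mcg/min × 60 min/hr = 2395.555 mcg/hr
Concentration = 15 mg ÷ 218 mL = 0.06880734 mg/mL = 68.80734 mcg/mL
Rate = 2395.555 mcg/hr ÷ 68.80734 mcg/mL = 34.81539 mL/hr
Volume infused = 34.81539 mL/hr × 4 hr = 139.2616 mL
Volume remaining = 218 − 139.2616 = 78.73843 mL
Drug remaining = 78.73843 mL × 68.80734 mcg/mL = 5417.782 mcg = 5.417782 mg

5.4 mg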